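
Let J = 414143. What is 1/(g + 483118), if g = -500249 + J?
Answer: 1/397012 ≈ 2.5188e-6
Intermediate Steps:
g = -86106 (g = -500249 + 414143 = -86106)
1/(g + 483118) = 1/(-86106 + 483118) = 1/397012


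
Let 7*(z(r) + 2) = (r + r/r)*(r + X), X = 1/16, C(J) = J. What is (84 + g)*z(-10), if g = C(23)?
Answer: 129149/112 ≈ 1153.1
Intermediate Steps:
g = 23
X = 1/16 ≈ 0.062500
z(r) = -2 + (1 + r)*(1/16 + r)/7 (z(r) = -2 + ((r + r/r)*(r + 1/16))/7 = -2 + ((r + 1)*(1/16 + r))/7 = -2 + ((1 + r)*(1/16 + r))/7 = -2 + (1 + r)*(1/16 + r)/7)
(84 + g)*z(-10) = (84 + 23)*(-223/112 + (1/7)*(-10)**2 + (17/112)*(-10)) = 107*(-223/112 + (1/7)*100 - 85/56) = 107*(-223/112 + 100/7 - 85/56) = 107*(1207/112) = 129149/112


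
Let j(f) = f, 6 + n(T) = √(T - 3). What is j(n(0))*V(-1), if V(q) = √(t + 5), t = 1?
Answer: √6*(-6 + I*√3) ≈ -14.697 + 4.2426*I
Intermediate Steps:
n(T) = -6 + √(-3 + T) (n(T) = -6 + √(T - 3) = -6 + √(-3 + T))
V(q) = √6 (V(q) = √(1 + 5) = √6)
j(n(0))*V(-1) = (-6 + √(-3 + 0))*√6 = (-6 + √(-3))*√6 = (-6 + I*√3)*√6 = √6*(-6 + I*√3)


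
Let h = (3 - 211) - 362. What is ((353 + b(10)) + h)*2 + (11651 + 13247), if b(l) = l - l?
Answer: 24464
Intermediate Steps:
h = -570 (h = -208 - 362 = -570)
b(l) = 0
((353 + b(10)) + h)*2 + (11651 + 13247) = ((353 + 0) - 570)*2 + (11651 + 13247) = (353 - 570)*2 + 24898 = -217*2 + 24898 = -434 + 24898 = 24464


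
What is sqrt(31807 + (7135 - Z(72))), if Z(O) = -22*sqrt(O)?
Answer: sqrt(38942 + 132*sqrt(2)) ≈ 197.81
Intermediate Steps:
sqrt(31807 + (7135 - Z(72))) = sqrt(31807 + (7135 - (-22)*sqrt(72))) = sqrt(31807 + (7135 - (-22)*6*sqrt(2))) = sqrt(31807 + (7135 - (-132)*sqrt(2))) = sqrt(31807 + (7135 + 132*sqrt(2))) = sqrt(38942 + 132*sqrt(2))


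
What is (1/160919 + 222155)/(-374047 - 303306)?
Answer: -1232722774/3758585083 ≈ -0.32798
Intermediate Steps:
(1/160919 + 222155)/(-374047 - 303306) = (1/160919 + 222155)/(-677353) = (35748960446/160919)*(-1/677353) = -1232722774/3758585083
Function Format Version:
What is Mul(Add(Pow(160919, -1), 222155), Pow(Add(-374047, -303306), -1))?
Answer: Rational(-1232722774, 3758585083) ≈ -0.32798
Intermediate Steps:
Mul(Add(Pow(160919, -1), 222155), Pow(Add(-374047, -303306), -1)) = Mul(Add(Rational(1, 160919), 222155), Pow(-677353, -1)) = Mul(Rational(35748960446, 160919), Rational(-1, 677353)) = Rational(-1232722774, 3758585083)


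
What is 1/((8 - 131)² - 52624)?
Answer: -1/37495 ≈ -2.6670e-5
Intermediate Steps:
1/((8 - 131)² - 52624) = 1/((-123)² - 52624) = 1/(15129 - 52624) = 1/(-37495) = -1/37495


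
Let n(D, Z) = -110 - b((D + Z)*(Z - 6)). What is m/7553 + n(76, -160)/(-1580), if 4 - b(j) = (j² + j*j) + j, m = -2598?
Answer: -1468622863623/5966870 ≈ -2.4613e+5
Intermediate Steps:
b(j) = 4 - j - 2*j² (b(j) = 4 - ((j² + j*j) + j) = 4 - ((j² + j²) + j) = 4 - (2*j² + j) = 4 - (j + 2*j²) = 4 + (-j - 2*j²) = 4 - j - 2*j²)
n(D, Z) = -114 + (-6 + Z)*(D + Z) + 2*(-6 + Z)²*(D + Z)² (n(D, Z) = -110 - (4 - (D + Z)*(Z - 6) - 2*(D + Z)²*(Z - 6)²) = -110 - (4 - (D + Z)*(-6 + Z) - 2*(-6 + Z)²*(D + Z)²) = -110 - (4 - (-6 + Z)*(D + Z) - 2*(-6 + Z)²*(D + Z)²) = -110 + (-4 + (-6 + Z)*(D + Z) + 2*(-6 + Z)²*(D + Z)²) = -114 + (-6 + Z)*(D + Z) + 2*(-6 + Z)²*(D + Z)²)
m/7553 + n(76, -160)/(-1580) = -2598/7553 + (-114 + (-160)² - 6*76 - 6*(-160) + 2*((-160)² - 6*76 - 6*(-160) + 76*(-160))² + 76*(-160))/(-1580) = -2598*1/7553 + (-114 + 25600 - 456 + 960 + 2*(25600 - 456 + 960 - 12160)² - 12160)*(-1/1580) = -2598/7553 + (-114 + 25600 - 456 + 960 + 2*13944² - 12160)*(-1/1580) = -2598/7553 + (-114 + 25600 - 456 + 960 + 2*194435136 - 12160)*(-1/1580) = -2598/7553 + (-114 + 25600 - 456 + 960 + 388870272 - 12160)*(-1/1580) = -2598/7553 + 388884102*(-1/1580) = -2598/7553 - 194442051/790 = -1468622863623/5966870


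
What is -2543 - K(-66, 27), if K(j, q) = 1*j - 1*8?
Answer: -2469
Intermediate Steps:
K(j, q) = -8 + j (K(j, q) = j - 8 = -8 + j)
-2543 - K(-66, 27) = -2543 - (-8 - 66) = -2543 - 1*(-74) = -2543 + 74 = -2469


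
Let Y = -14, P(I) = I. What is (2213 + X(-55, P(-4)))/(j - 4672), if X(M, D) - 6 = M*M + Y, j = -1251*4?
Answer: -2615/4838 ≈ -0.54051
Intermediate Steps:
j = -5004
X(M, D) = -8 + M² (X(M, D) = 6 + (M*M - 14) = 6 + (M² - 14) = 6 + (-14 + M²) = -8 + M²)
(2213 + X(-55, P(-4)))/(j - 4672) = (2213 + (-8 + (-55)²))/(-5004 - 4672) = (2213 + (-8 + 3025))/(-9676) = (2213 + 3017)*(-1/9676) = 5230*(-1/9676) = -2615/4838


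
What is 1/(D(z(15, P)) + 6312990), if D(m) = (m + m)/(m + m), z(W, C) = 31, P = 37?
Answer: 1/6312991 ≈ 1.5840e-7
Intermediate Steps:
D(m) = 1 (D(m) = (2*m)/((2*m)) = (2*m)*(1/(2*m)) = 1)
1/(D(z(15, P)) + 6312990) = 1/(1 + 6312990) = 1/6312991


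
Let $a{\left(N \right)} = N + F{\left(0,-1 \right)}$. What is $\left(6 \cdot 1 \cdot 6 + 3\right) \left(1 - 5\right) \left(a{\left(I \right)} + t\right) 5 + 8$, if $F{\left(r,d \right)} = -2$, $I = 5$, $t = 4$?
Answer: $-5452$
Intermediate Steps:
$a{\left(N \right)} = -2 + N$ ($a{\left(N \right)} = N - 2 = -2 + N$)
$\left(6 \cdot 1 \cdot 6 + 3\right) \left(1 - 5\right) \left(a{\left(I \right)} + t\right) 5 + 8 = \left(6 \cdot 1 \cdot 6 + 3\right) \left(1 - 5\right) \left(\left(-2 + 5\right) + 4\right) 5 + 8 = \left(6 \cdot 6 + 3\right) \left(-4\right) \left(3 + 4\right) 5 + 8 = \left(36 + 3\right) \left(-4\right) 7 \cdot 5 + 8 = 39 \left(-4\right) 35 + 8 = \left(-156\right) 35 + 8 = -5460 + 8 = -5452$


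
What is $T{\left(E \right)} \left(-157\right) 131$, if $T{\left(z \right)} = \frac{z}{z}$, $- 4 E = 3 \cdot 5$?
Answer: $-20567$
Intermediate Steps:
$E = - \frac{15}{4}$ ($E = - \frac{3 \cdot 5}{4} = \left(- \frac{1}{4}\right) 15 = - \frac{15}{4} \approx -3.75$)
$T{\left(z \right)} = 1$
$T{\left(E \right)} \left(-157\right) 131 = 1 \left(-157\right) 131 = \left(-157\right) 131 = -20567$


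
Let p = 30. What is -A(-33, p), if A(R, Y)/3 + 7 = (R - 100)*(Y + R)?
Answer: -1176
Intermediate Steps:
A(R, Y) = -21 + 3*(-100 + R)*(R + Y) (A(R, Y) = -21 + 3*((R - 100)*(Y + R)) = -21 + 3*((-100 + R)*(R + Y)) = -21 + 3*(-100 + R)*(R + Y))
-A(-33, p) = -(-21 - 300*(-33) - 300*30 + 3*(-33)² + 3*(-33)*30) = -(-21 + 9900 - 9000 + 3*1089 - 2970) = -(-21 + 9900 - 9000 + 3267 - 2970) = -1*1176 = -1176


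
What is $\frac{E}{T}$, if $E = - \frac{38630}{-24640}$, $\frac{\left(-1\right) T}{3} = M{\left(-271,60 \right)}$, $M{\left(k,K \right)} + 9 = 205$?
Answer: $- \frac{3863}{1448832} \approx -0.0026663$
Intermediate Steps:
$M{\left(k,K \right)} = 196$ ($M{\left(k,K \right)} = -9 + 205 = 196$)
$T = -588$ ($T = \left(-3\right) 196 = -588$)
$E = \frac{3863}{2464}$ ($E = \left(-38630\right) \left(- \frac{1}{24640}\right) = \frac{3863}{2464} \approx 1.5678$)
$\frac{E}{T} = \frac{3863}{2464 \left(-588\right)} = \frac{3863}{2464} \left(- \frac{1}{588}\right) = - \frac{3863}{1448832}$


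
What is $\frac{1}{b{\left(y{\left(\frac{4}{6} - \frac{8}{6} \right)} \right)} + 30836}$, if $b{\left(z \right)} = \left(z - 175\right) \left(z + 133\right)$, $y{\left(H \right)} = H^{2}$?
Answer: $\frac{81}{610945} \approx 0.00013258$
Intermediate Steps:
$b{\left(z \right)} = \left(-175 + z\right) \left(133 + z\right)$
$\frac{1}{b{\left(y{\left(\frac{4}{6} - \frac{8}{6} \right)} \right)} + 30836} = \frac{1}{\left(-23275 + \left(\left(\frac{4}{6} - \frac{8}{6}\right)^{2}\right)^{2} - 42 \left(\frac{4}{6} - \frac{8}{6}\right)^{2}\right) + 30836} = \frac{1}{\left(-23275 + \left(\left(4 \cdot \frac{1}{6} - \frac{4}{3}\right)^{2}\right)^{2} - 42 \left(4 \cdot \frac{1}{6} - \frac{4}{3}\right)^{2}\right) + 30836} = \frac{1}{\left(-23275 + \left(\left(\frac{2}{3} - \frac{4}{3}\right)^{2}\right)^{2} - 42 \left(\frac{2}{3} - \frac{4}{3}\right)^{2}\right) + 30836} = \frac{1}{\left(-23275 + \left(\left(- \frac{2}{3}\right)^{2}\right)^{2} - 42 \left(- \frac{2}{3}\right)^{2}\right) + 30836} = \frac{1}{\left(-23275 + \left(\frac{4}{9}\right)^{2} - \frac{56}{3}\right) + 30836} = \frac{1}{\left(-23275 + \frac{16}{81} - \frac{56}{3}\right) + 30836} = \frac{1}{- \frac{1886771}{81} + 30836} = \frac{1}{\frac{610945}{81}} = \frac{81}{610945}$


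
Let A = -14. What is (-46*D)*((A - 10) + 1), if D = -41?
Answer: -43378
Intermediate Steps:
(-46*D)*((A - 10) + 1) = (-46*(-41))*((-14 - 10) + 1) = 1886*(-24 + 1) = 1886*(-23) = -43378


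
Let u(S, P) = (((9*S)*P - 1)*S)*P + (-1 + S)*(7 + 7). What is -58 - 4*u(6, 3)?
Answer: -11930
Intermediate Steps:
u(S, P) = -14 + 14*S + P*S*(-1 + 9*P*S) (u(S, P) = ((9*P*S - 1)*S)*P + (-1 + S)*14 = ((-1 + 9*P*S)*S)*P + (-14 + 14*S) = (S*(-1 + 9*P*S))*P + (-14 + 14*S) = P*S*(-1 + 9*P*S) + (-14 + 14*S) = -14 + 14*S + P*S*(-1 + 9*P*S))
-58 - 4*u(6, 3) = -58 - 4*(-14 + 14*6 - 1*3*6 + 9*3**2*6**2) = -58 - 4*(-14 + 84 - 18 + 9*9*36) = -58 - 4*(-14 + 84 - 18 + 2916) = -58 - 4*2968 = -58 - 11872 = -11930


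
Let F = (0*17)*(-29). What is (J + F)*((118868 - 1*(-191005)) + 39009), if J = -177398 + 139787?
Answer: -13121800902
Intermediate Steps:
F = 0 (F = 0*(-29) = 0)
J = -37611
(J + F)*((118868 - 1*(-191005)) + 39009) = (-37611 + 0)*((118868 - 1*(-191005)) + 39009) = -37611*((118868 + 191005) + 39009) = -37611*(309873 + 39009) = -37611*348882 = -13121800902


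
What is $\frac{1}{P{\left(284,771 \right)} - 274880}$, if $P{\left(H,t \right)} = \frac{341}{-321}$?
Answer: $- \frac{321}{88236821} \approx -3.6379 \cdot 10^{-6}$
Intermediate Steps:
$P{\left(H,t \right)} = - \frac{341}{321}$ ($P{\left(H,t \right)} = 341 \left(- \frac{1}{321}\right) = - \frac{341}{321}$)
$\frac{1}{P{\left(284,771 \right)} - 274880} = \frac{1}{- \frac{341}{321} - 274880} = \frac{1}{- \frac{88236821}{321}} = - \frac{321}{88236821}$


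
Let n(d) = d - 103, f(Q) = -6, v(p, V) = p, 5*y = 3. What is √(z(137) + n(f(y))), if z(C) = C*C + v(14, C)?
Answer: √18674 ≈ 136.65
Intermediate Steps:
y = ⅗ (y = (⅕)*3 = ⅗ ≈ 0.60000)
n(d) = -103 + d
z(C) = 14 + C² (z(C) = C*C + 14 = C² + 14 = 14 + C²)
√(z(137) + n(f(y))) = √((14 + 137²) + (-103 - 6)) = √((14 + 18769) - 109) = √(18783 - 109) = √18674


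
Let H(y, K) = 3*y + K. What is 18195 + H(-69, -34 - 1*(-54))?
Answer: 18008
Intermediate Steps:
H(y, K) = K + 3*y
18195 + H(-69, -34 - 1*(-54)) = 18195 + ((-34 - 1*(-54)) + 3*(-69)) = 18195 + ((-34 + 54) - 207) = 18195 + (20 - 207) = 18195 - 187 = 18008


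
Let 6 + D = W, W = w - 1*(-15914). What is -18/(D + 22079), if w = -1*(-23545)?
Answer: -9/30766 ≈ -0.00029253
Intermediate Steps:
w = 23545
W = 39459 (W = 23545 - 1*(-15914) = 23545 + 15914 = 39459)
D = 39453 (D = -6 + 39459 = 39453)
-18/(D + 22079) = -18/(39453 + 22079) = -18/61532 = (1/61532)*(-18) = -9/30766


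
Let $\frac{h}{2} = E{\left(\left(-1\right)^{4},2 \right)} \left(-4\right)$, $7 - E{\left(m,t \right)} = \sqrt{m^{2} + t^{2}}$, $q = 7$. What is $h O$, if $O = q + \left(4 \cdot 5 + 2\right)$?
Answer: $-1624 + 232 \sqrt{5} \approx -1105.2$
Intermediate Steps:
$E{\left(m,t \right)} = 7 - \sqrt{m^{2} + t^{2}}$
$h = -56 + 8 \sqrt{5}$ ($h = 2 \left(7 - \sqrt{\left(\left(-1\right)^{4}\right)^{2} + 2^{2}}\right) \left(-4\right) = 2 \left(7 - \sqrt{1^{2} + 4}\right) \left(-4\right) = 2 \left(7 - \sqrt{1 + 4}\right) \left(-4\right) = 2 \left(7 - \sqrt{5}\right) \left(-4\right) = 2 \left(-28 + 4 \sqrt{5}\right) = -56 + 8 \sqrt{5} \approx -38.111$)
$O = 29$ ($O = 7 + \left(4 \cdot 5 + 2\right) = 7 + \left(20 + 2\right) = 7 + 22 = 29$)
$h O = \left(-56 + 8 \sqrt{5}\right) 29 = -1624 + 232 \sqrt{5}$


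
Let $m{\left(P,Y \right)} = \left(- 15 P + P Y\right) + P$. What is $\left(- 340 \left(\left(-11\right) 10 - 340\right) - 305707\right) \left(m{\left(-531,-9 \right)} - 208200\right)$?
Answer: $29928586809$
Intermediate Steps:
$m{\left(P,Y \right)} = - 14 P + P Y$
$\left(- 340 \left(\left(-11\right) 10 - 340\right) - 305707\right) \left(m{\left(-531,-9 \right)} - 208200\right) = \left(- 340 \left(\left(-11\right) 10 - 340\right) - 305707\right) \left(- 531 \left(-14 - 9\right) - 208200\right) = \left(- 340 \left(-110 - 340\right) - 305707\right) \left(\left(-531\right) \left(-23\right) - 208200\right) = \left(\left(-340\right) \left(-450\right) - 305707\right) \left(12213 - 208200\right) = \left(153000 - 305707\right) \left(-195987\right) = \left(-152707\right) \left(-195987\right) = 29928586809$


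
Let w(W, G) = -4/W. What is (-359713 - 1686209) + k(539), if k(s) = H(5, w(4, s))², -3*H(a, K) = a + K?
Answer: -18413282/9 ≈ -2.0459e+6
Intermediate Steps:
H(a, K) = -K/3 - a/3 (H(a, K) = -(a + K)/3 = -(K + a)/3 = -K/3 - a/3)
k(s) = 16/9 (k(s) = (-(-4)/(3*4) - ⅓*5)² = (-(-4)/(3*4) - 5/3)² = (-⅓*(-1) - 5/3)² = (⅓ - 5/3)² = (-4/3)² = 16/9)
(-359713 - 1686209) + k(539) = (-359713 - 1686209) + 16/9 = -2045922 + 16/9 = -18413282/9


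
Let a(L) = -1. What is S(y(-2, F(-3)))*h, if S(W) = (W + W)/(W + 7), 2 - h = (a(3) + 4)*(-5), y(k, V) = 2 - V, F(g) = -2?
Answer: 136/11 ≈ 12.364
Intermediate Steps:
h = 17 (h = 2 - (-1 + 4)*(-5) = 2 - 3*(-5) = 2 - 1*(-15) = 2 + 15 = 17)
S(W) = 2*W/(7 + W) (S(W) = (2*W)/(7 + W) = 2*W/(7 + W))
S(y(-2, F(-3)))*h = (2*(2 - 1*(-2))/(7 + (2 - 1*(-2))))*17 = (2*(2 + 2)/(7 + (2 + 2)))*17 = (2*4/(7 + 4))*17 = (2*4/11)*17 = (2*4*(1/11))*17 = (8/11)*17 = 136/11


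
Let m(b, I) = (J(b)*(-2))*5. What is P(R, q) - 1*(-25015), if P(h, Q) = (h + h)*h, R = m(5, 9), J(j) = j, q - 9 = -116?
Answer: 30015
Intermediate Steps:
q = -107 (q = 9 - 116 = -107)
m(b, I) = -10*b (m(b, I) = (b*(-2))*5 = -2*b*5 = -10*b)
R = -50 (R = -10*5 = -50)
P(h, Q) = 2*h² (P(h, Q) = (2*h)*h = 2*h²)
P(R, q) - 1*(-25015) = 2*(-50)² - 1*(-25015) = 2*2500 + 25015 = 5000 + 25015 = 30015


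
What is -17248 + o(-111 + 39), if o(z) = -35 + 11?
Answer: -17272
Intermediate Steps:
o(z) = -24
-17248 + o(-111 + 39) = -17248 - 24 = -17272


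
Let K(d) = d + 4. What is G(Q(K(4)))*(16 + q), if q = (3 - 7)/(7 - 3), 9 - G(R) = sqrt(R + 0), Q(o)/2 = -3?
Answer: 135 - 15*I*sqrt(6) ≈ 135.0 - 36.742*I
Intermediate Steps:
K(d) = 4 + d
Q(o) = -6 (Q(o) = 2*(-3) = -6)
G(R) = 9 - sqrt(R) (G(R) = 9 - sqrt(R + 0) = 9 - sqrt(R))
q = -1 (q = -4/4 = -4*1/4 = -1)
G(Q(K(4)))*(16 + q) = (9 - sqrt(-6))*(16 - 1) = (9 - I*sqrt(6))*15 = 135 - 15*I*sqrt(6)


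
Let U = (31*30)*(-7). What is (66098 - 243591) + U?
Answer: -184003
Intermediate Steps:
U = -6510 (U = 930*(-7) = -6510)
(66098 - 243591) + U = (66098 - 243591) - 6510 = -177493 - 6510 = -184003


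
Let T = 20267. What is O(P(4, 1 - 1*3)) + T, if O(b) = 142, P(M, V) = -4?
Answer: 20409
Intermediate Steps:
O(P(4, 1 - 1*3)) + T = 142 + 20267 = 20409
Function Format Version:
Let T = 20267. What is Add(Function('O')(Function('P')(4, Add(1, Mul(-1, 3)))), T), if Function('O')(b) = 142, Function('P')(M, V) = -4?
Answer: 20409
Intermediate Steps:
Add(Function('O')(Function('P')(4, Add(1, Mul(-1, 3)))), T) = Add(142, 20267) = 20409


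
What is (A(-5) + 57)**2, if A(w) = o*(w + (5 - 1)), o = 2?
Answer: 3025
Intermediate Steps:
A(w) = 8 + 2*w (A(w) = 2*(w + (5 - 1)) = 2*(w + 4) = 2*(4 + w) = 8 + 2*w)
(A(-5) + 57)**2 = ((8 + 2*(-5)) + 57)**2 = ((8 - 10) + 57)**2 = (-2 + 57)**2 = 55**2 = 3025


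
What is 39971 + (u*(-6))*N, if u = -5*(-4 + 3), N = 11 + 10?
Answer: 39341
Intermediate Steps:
N = 21
u = 5 (u = -5*(-1) = 5)
39971 + (u*(-6))*N = 39971 + (5*(-6))*21 = 39971 - 30*21 = 39971 - 630 = 39341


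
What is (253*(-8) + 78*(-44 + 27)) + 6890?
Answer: 3540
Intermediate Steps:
(253*(-8) + 78*(-44 + 27)) + 6890 = (-2024 + 78*(-17)) + 6890 = (-2024 - 1326) + 6890 = -3350 + 6890 = 3540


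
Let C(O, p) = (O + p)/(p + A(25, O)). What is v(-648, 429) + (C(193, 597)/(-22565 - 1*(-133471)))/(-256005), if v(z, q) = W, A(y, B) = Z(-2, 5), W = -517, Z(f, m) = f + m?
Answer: -880735056240679/1703549431800 ≈ -517.00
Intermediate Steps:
A(y, B) = 3 (A(y, B) = -2 + 5 = 3)
v(z, q) = -517
C(O, p) = (O + p)/(3 + p) (C(O, p) = (O + p)/(p + 3) = (O + p)/(3 + p))
v(-648, 429) + (C(193, 597)/(-22565 - 1*(-133471)))/(-256005) = -517 + (((193 + 597)/(3 + 597))/(-22565 - 1*(-133471)))/(-256005) = -517 + ((790/600)/(-22565 + 133471))*(-1/256005) = -517 + (((1/600)*790)/110906)*(-1/256005) = -517 + ((79/60)*(1/110906))*(-1/256005) = -517 + (79/6654360)*(-1/256005) = -517 - 79/1703549431800 = -880735056240679/1703549431800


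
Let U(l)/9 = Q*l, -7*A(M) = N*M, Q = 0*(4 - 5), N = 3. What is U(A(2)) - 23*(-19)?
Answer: 437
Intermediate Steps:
Q = 0 (Q = 0*(-1) = 0)
A(M) = -3*M/7
U(l) = 0 (U(l) = 9*(0*l) = 9*0 = 0)
U(A(2)) - 23*(-19) = 0 - 23*(-19) = 0 + 437 = 437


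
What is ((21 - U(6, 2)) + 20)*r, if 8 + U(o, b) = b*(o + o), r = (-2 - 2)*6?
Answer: -600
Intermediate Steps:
r = -24 (r = -4*6 = -24)
U(o, b) = -8 + 2*b*o (U(o, b) = -8 + b*(o + o) = -8 + b*(2*o) = -8 + 2*b*o)
((21 - U(6, 2)) + 20)*r = ((21 - (-8 + 2*2*6)) + 20)*(-24) = ((21 - (-8 + 24)) + 20)*(-24) = ((21 - 1*16) + 20)*(-24) = ((21 - 16) + 20)*(-24) = (5 + 20)*(-24) = 25*(-24) = -600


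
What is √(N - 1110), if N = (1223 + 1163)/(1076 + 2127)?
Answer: 4*I*√711254977/3203 ≈ 33.305*I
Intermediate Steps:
N = 2386/3203 ≈ 0.74493
√(N - 1110) = √(2386/3203 - 1110) = √(-3552944/3203) = 4*I*√711254977/3203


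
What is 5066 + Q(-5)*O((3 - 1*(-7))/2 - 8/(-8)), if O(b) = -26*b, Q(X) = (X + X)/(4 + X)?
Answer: 3506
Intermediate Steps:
Q(X) = 2*X/(4 + X) (Q(X) = (2*X)/(4 + X) = 2*X/(4 + X))
5066 + Q(-5)*O((3 - 1*(-7))/2 - 8/(-8)) = 5066 + (2*(-5)/(4 - 5))*(-26*((3 - 1*(-7))/2 - 8/(-8))) = 5066 + (2*(-5)/(-1))*(-26*((3 + 7)*(½) - 8*(-⅛))) = 5066 + (2*(-5)*(-1))*(-26*(10*(½) + 1)) = 5066 + 10*(-26*(5 + 1)) = 5066 + 10*(-26*6) = 5066 + 10*(-156) = 5066 - 1560 = 3506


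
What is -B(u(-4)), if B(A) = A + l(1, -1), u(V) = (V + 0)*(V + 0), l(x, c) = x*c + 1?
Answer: -16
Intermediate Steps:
l(x, c) = 1 + c*x (l(x, c) = c*x + 1 = 1 + c*x)
u(V) = V**2 (u(V) = V*V = V**2)
B(A) = A (B(A) = A + (1 - 1*1) = A + (1 - 1) = A + 0 = A)
-B(u(-4)) = -1*(-4)**2 = -1*16 = -16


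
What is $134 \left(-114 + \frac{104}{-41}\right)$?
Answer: $- \frac{640252}{41} \approx -15616.0$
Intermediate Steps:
$134 \left(-114 + \frac{104}{-41}\right) = 134 \left(-114 + 104 \left(- \frac{1}{41}\right)\right) = 134 \left(-114 - \frac{104}{41}\right) = 134 \left(- \frac{4778}{41}\right) = - \frac{640252}{41}$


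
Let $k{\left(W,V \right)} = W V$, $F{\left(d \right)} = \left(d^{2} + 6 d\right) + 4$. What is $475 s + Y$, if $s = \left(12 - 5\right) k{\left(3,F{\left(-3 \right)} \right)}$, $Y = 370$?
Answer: $-49505$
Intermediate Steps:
$F{\left(d \right)} = 4 + d^{2} + 6 d$
$k{\left(W,V \right)} = V W$
$s = -105$ ($s = \left(12 - 5\right) \left(4 + \left(-3\right)^{2} + 6 \left(-3\right)\right) 3 = 7 \left(4 + 9 - 18\right) 3 = 7 \left(\left(-5\right) 3\right) = 7 \left(-15\right) = -105$)
$475 s + Y = 475 \left(-105\right) + 370 = -49875 + 370 = -49505$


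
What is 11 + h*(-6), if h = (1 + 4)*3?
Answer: -79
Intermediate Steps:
h = 15 (h = 5*3 = 15)
11 + h*(-6) = 11 + 15*(-6) = 11 - 90 = -79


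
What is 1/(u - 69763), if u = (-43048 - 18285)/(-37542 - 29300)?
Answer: -66842/4663037113 ≈ -1.4334e-5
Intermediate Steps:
u = 61333/66842 (u = -61333/(-66842) = -61333*(-1/66842) = 61333/66842 ≈ 0.91758)
1/(u - 69763) = 1/(61333/66842 - 69763) = 1/(-4663037113/66842) = -66842/4663037113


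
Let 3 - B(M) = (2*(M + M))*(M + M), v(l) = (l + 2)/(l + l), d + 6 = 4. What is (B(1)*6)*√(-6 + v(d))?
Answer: -30*I*√6 ≈ -73.485*I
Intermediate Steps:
d = -2 (d = -6 + 4 = -2)
v(l) = (2 + l)/(2*l) (v(l) = (2 + l)/((2*l)) = (2 + l)*(1/(2*l)) = (2 + l)/(2*l))
B(M) = 3 - 8*M² (B(M) = 3 - 2*(M + M)*(M + M) = 3 - 2*(2*M)*2*M = 3 - 4*M*2*M = 3 - 8*M²)
(B(1)*6)*√(-6 + v(d)) = ((3 - 8*1²)*6)*√(-6 + (½)*(2 - 2)/(-2)) = ((3 - 8*1)*6)*√(-6 + (½)*(-½)*0) = ((3 - 8)*6)*√(-6 + 0) = (-5*6)*√(-6) = -30*I*√6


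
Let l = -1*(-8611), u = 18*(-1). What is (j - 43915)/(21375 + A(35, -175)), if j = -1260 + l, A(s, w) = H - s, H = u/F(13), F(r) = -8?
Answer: -146256/85369 ≈ -1.7132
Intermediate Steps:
u = -18
H = 9/4 (H = -18/(-8) = -18*(-1/8) = 9/4 ≈ 2.2500)
l = 8611
A(s, w) = 9/4 - s
j = 7351 (j = -1260 + 8611 = 7351)
(j - 43915)/(21375 + A(35, -175)) = (7351 - 43915)/(21375 + (9/4 - 1*35)) = -36564/(21375 + (9/4 - 35)) = -36564/(21375 - 131/4) = -36564/85369/4 = -36564*4/85369 = -146256/85369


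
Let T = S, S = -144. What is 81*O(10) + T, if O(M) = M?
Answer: 666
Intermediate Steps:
T = -144
81*O(10) + T = 81*10 - 144 = 810 - 144 = 666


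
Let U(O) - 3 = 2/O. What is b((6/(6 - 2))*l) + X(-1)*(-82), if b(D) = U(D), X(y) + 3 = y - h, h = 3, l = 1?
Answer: 1735/3 ≈ 578.33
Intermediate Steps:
X(y) = -6 + y (X(y) = -3 + (y - 1*3) = -3 + (y - 3) = -3 + (-3 + y) = -6 + y)
U(O) = 3 + 2/O
b(D) = 3 + 2/D
b((6/(6 - 2))*l) + X(-1)*(-82) = (3 + 2/(((6/(6 - 2))*1))) + (-6 - 1)*(-82) = (3 + 2/(((6/4)*1))) - 7*(-82) = (3 + 2/(((6*(¼))*1))) + 574 = (3 + 2/(((3/2)*1))) + 574 = (3 + 2/(3/2)) + 574 = (3 + 2*(⅔)) + 574 = (3 + 4/3) + 574 = 13/3 + 574 = 1735/3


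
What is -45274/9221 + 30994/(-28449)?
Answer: -1573795700/262328229 ≈ -5.9993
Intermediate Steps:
-45274/9221 + 30994/(-28449) = -45274*1/9221 + 30994*(-1/28449) = -45274/9221 - 30994/28449 = -1573795700/262328229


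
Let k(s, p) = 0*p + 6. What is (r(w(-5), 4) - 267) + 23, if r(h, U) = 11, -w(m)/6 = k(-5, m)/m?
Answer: -233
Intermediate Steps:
k(s, p) = 6 (k(s, p) = 0 + 6 = 6)
w(m) = -36/m
(r(w(-5), 4) - 267) + 23 = (11 - 267) + 23 = -256 + 23 = -233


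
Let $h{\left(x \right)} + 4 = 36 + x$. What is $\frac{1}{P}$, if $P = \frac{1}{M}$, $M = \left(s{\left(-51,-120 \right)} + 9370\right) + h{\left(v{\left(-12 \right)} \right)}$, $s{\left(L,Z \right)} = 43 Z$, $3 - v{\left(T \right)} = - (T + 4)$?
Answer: $4237$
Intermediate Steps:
$v{\left(T \right)} = 7 + T$ ($v{\left(T \right)} = 3 - - (T + 4) = 3 - - (4 + T) = 3 - \left(-4 - T\right) = 3 + \left(4 + T\right) = 7 + T$)
$h{\left(x \right)} = 32 + x$ ($h{\left(x \right)} = -4 + \left(36 + x\right) = 32 + x$)
$M = 4237$ ($M = \left(43 \left(-120\right) + 9370\right) + \left(32 + \left(7 - 12\right)\right) = \left(-5160 + 9370\right) + \left(32 - 5\right) = 4210 + 27 = 4237$)
$P = \frac{1}{4237} \approx 0.00023602$
$\frac{1}{P} = \frac{1}{\frac{1}{4237}} = 4237$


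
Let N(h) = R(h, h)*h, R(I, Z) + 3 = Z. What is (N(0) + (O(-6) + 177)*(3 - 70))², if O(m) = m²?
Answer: 203661441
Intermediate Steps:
R(I, Z) = -3 + Z
N(h) = h*(-3 + h) (N(h) = (-3 + h)*h = h*(-3 + h))
(N(0) + (O(-6) + 177)*(3 - 70))² = (0*(-3 + 0) + ((-6)² + 177)*(3 - 70))² = (0*(-3) + (36 + 177)*(-67))² = (0 + 213*(-67))² = (0 - 14271)² = (-14271)² = 203661441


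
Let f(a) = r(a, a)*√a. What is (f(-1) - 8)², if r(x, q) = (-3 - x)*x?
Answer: 60 - 32*I ≈ 60.0 - 32.0*I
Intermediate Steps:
r(x, q) = x*(-3 - x)
f(a) = -a^(3/2)*(3 + a) (f(a) = (-a*(3 + a))*√a = -a^(3/2)*(3 + a))
(f(-1) - 8)² = ((-1)^(3/2)*(-3 - 1*(-1)) - 8)² = ((-I)*(-3 + 1) - 8)² = (-I*(-2) - 8)² = (2*I - 8)² = (-8 + 2*I)²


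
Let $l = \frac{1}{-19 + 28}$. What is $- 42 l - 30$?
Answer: $- \frac{104}{3} \approx -34.667$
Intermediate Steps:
$l = \frac{1}{9} \approx 0.11111$
$- 42 l - 30 = \left(-42\right) \frac{1}{9} - 30 = - \frac{14}{3} - 30 = - \frac{104}{3}$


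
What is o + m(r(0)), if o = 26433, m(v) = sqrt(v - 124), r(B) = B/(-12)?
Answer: 26433 + 2*I*sqrt(31) ≈ 26433.0 + 11.136*I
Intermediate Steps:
r(B) = -B/12 (r(B) = B*(-1/12) = -B/12)
m(v) = sqrt(-124 + v)
o + m(r(0)) = 26433 + sqrt(-124 - 1/12*0) = 26433 + sqrt(-124 + 0) = 26433 + sqrt(-124) = 26433 + 2*I*sqrt(31)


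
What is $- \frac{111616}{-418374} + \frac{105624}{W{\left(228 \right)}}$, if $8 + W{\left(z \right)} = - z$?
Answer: $- \frac{5520499250}{12342033} \approx -447.29$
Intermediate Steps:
$W{\left(z \right)} = -8 - z$
$- \frac{111616}{-418374} + \frac{105624}{W{\left(228 \right)}} = - \frac{111616}{-418374} + \frac{105624}{-8 - 228} = \left(-111616\right) \left(- \frac{1}{418374}\right) + \frac{105624}{-8 - 228} = \frac{55808}{209187} + \frac{105624}{-236} = \frac{55808}{209187} + 105624 \left(- \frac{1}{236}\right) = \frac{55808}{209187} - \frac{26406}{59} = - \frac{5520499250}{12342033}$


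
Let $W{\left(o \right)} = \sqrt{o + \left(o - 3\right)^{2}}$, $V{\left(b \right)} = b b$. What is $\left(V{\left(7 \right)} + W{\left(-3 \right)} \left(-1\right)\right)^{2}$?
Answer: $\left(49 - \sqrt{33}\right)^{2} \approx 1871.0$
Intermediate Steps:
$V{\left(b \right)} = b^{2}$
$W{\left(o \right)} = \sqrt{o + \left(-3 + o\right)^{2}}$
$\left(V{\left(7 \right)} + W{\left(-3 \right)} \left(-1\right)\right)^{2} = \left(7^{2} + \sqrt{-3 + \left(-3 - 3\right)^{2}} \left(-1\right)\right)^{2} = \left(49 + \sqrt{-3 + \left(-6\right)^{2}} \left(-1\right)\right)^{2} = \left(49 + \sqrt{-3 + 36} \left(-1\right)\right)^{2} = \left(49 + \sqrt{33} \left(-1\right)\right)^{2} = \left(49 - \sqrt{33}\right)^{2}$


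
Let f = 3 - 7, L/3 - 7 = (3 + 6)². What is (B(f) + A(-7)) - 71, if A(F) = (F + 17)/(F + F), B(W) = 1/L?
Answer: -132521/1848 ≈ -71.710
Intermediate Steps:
L = 264 (L = 21 + 3*(3 + 6)² = 21 + 3*9² = 21 + 3*81 = 21 + 243 = 264)
f = -4
B(W) = 1/264
A(F) = (17 + F)/(2*F) (A(F) = (17 + F)/((2*F)) = (17 + F)*(1/(2*F)) = (17 + F)/(2*F))
(B(f) + A(-7)) - 71 = (1/264 + (½)*(17 - 7)/(-7)) - 71 = (1/264 + (½)*(-⅐)*10) - 71 = (1/264 - 5/7) - 71 = -1313/1848 - 71 = -132521/1848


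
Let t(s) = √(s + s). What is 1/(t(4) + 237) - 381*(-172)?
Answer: 3680342889/56161 - 2*√2/56161 ≈ 65532.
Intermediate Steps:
t(s) = √2*√s (t(s) = √(2*s) = √2*√s)
1/(t(4) + 237) - 381*(-172) = 1/(√2*√4 + 237) - 381*(-172) = 1/(√2*2 + 237) + 65532 = 1/(2*√2 + 237) + 65532 = 1/(237 + 2*√2) + 65532 = 65532 + 1/(237 + 2*√2)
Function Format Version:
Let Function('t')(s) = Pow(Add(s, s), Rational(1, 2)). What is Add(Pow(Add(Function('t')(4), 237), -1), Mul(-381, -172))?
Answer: Add(Rational(3680342889, 56161), Mul(Rational(-2, 56161), Pow(2, Rational(1, 2)))) ≈ 65532.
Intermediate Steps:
Function('t')(s) = Mul(Pow(2, Rational(1, 2)), Pow(s, Rational(1, 2))) (Function('t')(s) = Pow(Mul(2, s), Rational(1, 2)) = Mul(Pow(2, Rational(1, 2)), Pow(s, Rational(1, 2))))
Add(Pow(Add(Function('t')(4), 237), -1), Mul(-381, -172)) = Add(Pow(Add(Mul(Pow(2, Rational(1, 2)), Pow(4, Rational(1, 2))), 237), -1), Mul(-381, -172)) = Add(Pow(Add(Mul(Pow(2, Rational(1, 2)), 2), 237), -1), 65532) = Add(Pow(Add(Mul(2, Pow(2, Rational(1, 2))), 237), -1), 65532) = Add(Pow(Add(237, Mul(2, Pow(2, Rational(1, 2)))), -1), 65532) = Add(65532, Pow(Add(237, Mul(2, Pow(2, Rational(1, 2)))), -1))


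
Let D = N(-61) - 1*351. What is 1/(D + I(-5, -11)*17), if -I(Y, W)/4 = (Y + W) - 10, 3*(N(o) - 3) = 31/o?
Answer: 183/259829 ≈ 0.00070431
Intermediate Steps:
N(o) = 3 + 31/(3*o) (N(o) = 3 + (31/o)/3 = 3 + 31/(3*o))
D = -63715/183 (D = (3 + (31/3)/(-61)) - 1*351 = (3 + (31/3)*(-1/61)) - 351 = (3 - 31/183) - 351 = 518/183 - 351 = -63715/183 ≈ -348.17)
I(Y, W) = 40 - 4*W - 4*Y (I(Y, W) = -4*((Y + W) - 10) = -4*((W + Y) - 10) = -4*(-10 + W + Y) = 40 - 4*W - 4*Y)
1/(D + I(-5, -11)*17) = 1/(-63715/183 + (40 - 4*(-11) - 4*(-5))*17) = 1/(-63715/183 + (40 + 44 + 20)*17) = 1/(-63715/183 + 104*17) = 1/(-63715/183 + 1768) = 1/(259829/183) = 183/259829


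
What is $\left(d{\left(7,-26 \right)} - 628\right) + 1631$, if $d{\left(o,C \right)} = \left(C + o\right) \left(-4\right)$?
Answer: $1079$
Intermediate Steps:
$d{\left(o,C \right)} = - 4 C - 4 o$
$\left(d{\left(7,-26 \right)} - 628\right) + 1631 = \left(\left(\left(-4\right) \left(-26\right) - 28\right) - 628\right) + 1631 = \left(\left(104 - 28\right) - 628\right) + 1631 = \left(76 - 628\right) + 1631 = -552 + 1631 = 1079$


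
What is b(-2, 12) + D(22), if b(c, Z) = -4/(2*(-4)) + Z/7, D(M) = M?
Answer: 339/14 ≈ 24.214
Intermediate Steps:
b(c, Z) = 1/2 + Z/7 (b(c, Z) = -4/(-8) + Z*(1/7) = -4*(-1/8) + Z/7 = 1/2 + Z/7)
b(-2, 12) + D(22) = (1/2 + (1/7)*12) + 22 = (1/2 + 12/7) + 22 = 31/14 + 22 = 339/14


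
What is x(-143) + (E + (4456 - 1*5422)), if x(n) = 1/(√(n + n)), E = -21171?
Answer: -22137 - I*√286/286 ≈ -22137.0 - 0.059131*I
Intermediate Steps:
x(n) = √2/(2*√n) (x(n) = 1/(√(2*n)) = 1/(√2*√n) = √2/(2*√n))
x(-143) + (E + (4456 - 1*5422)) = √2/(2*√(-143)) + (-21171 + (4456 - 1*5422)) = √2*(-I*√143/143)/2 + (-21171 + (4456 - 5422)) = -I*√286/286 + (-21171 - 966) = -I*√286/286 - 22137 = -22137 - I*√286/286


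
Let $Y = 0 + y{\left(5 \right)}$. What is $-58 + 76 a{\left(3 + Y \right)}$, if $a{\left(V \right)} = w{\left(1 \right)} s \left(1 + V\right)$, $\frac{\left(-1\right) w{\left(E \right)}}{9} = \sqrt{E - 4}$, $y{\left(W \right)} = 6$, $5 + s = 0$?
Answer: $-58 + 34200 i \sqrt{3} \approx -58.0 + 59236.0 i$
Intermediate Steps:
$s = -5$ ($s = -5 + 0 = -5$)
$w{\left(E \right)} = - 9 \sqrt{-4 + E}$ ($w{\left(E \right)} = - 9 \sqrt{E - 4} = - 9 \sqrt{-4 + E}$)
$Y = 6$ ($Y = 0 + 6 = 6$)
$a{\left(V \right)} = - 9 i \sqrt{3} \left(-5 - 5 V\right)$ ($a{\left(V \right)} = - 9 \sqrt{-4 + 1} \left(- 5 \left(1 + V\right)\right) = - 9 \sqrt{-3} \left(-5 - 5 V\right) = - 9 i \sqrt{3} \left(-5 - 5 V\right)$)
$-58 + 76 a{\left(3 + Y \right)} = -58 + 76 \cdot 45 i \sqrt{3} \left(1 + \left(3 + 6\right)\right) = -58 + 76 \cdot 45 i \sqrt{3} \left(1 + 9\right) = -58 + 76 \cdot 45 i \sqrt{3} \cdot 10 = -58 + 76 \cdot 450 i \sqrt{3} = -58 + 34200 i \sqrt{3}$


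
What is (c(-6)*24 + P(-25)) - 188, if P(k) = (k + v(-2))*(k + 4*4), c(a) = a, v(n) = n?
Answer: -89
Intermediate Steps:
P(k) = (-2 + k)*(16 + k) (P(k) = (k - 2)*(k + 4*4) = (-2 + k)*(k + 16) = (-2 + k)*(16 + k))
(c(-6)*24 + P(-25)) - 188 = (-6*24 + (-32 + (-25)² + 14*(-25))) - 188 = (-144 + (-32 + 625 - 350)) - 188 = (-144 + 243) - 188 = 99 - 188 = -89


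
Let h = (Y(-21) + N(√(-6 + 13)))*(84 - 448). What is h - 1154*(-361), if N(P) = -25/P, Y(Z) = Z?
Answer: 424238 + 1300*√7 ≈ 4.2768e+5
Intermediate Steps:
h = 7644 + 1300*√7 (h = (-21 - 25/√(-6 + 13))*(84 - 448) = (-21 - 25*√7/7)*(-364) = 7644 + 1300*√7 ≈ 11083.)
h - 1154*(-361) = (7644 + 1300*√7) - 1154*(-361) = (7644 + 1300*√7) + 416594 = 424238 + 1300*√7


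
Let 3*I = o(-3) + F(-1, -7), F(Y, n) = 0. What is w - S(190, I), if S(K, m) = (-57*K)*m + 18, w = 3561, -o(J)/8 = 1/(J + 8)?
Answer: -2233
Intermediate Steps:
o(J) = -8/(8 + J) (o(J) = -8/(J + 8) = -8/(8 + J))
I = -8/15 (I = (-8/(8 - 3) + 0)/3 = (-8/5 + 0)/3 = (⅓)*(-8/5) = -8/15 ≈ -0.53333)
S(K, m) = 18 - 57*K*m (S(K, m) = -57*K*m + 18 = 18 - 57*K*m)
w - S(190, I) = 3561 - (18 - 57*190*(-8/15)) = 3561 - (18 + 5776) = 3561 - 1*5794 = 3561 - 5794 = -2233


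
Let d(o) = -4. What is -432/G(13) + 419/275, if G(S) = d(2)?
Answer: 30119/275 ≈ 109.52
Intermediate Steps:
G(S) = -4
-432/G(13) + 419/275 = -432/(-4) + 419/275 = -432*(-¼) + 419*(1/275) = 108 + 419/275 = 30119/275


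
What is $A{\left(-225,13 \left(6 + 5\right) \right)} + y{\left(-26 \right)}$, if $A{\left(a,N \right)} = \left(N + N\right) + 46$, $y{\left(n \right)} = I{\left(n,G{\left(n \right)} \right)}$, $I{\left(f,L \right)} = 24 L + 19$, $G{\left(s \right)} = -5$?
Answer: $231$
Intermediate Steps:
$I{\left(f,L \right)} = 19 + 24 L$
$y{\left(n \right)} = -101$ ($y{\left(n \right)} = 19 + 24 \left(-5\right) = 19 - 120 = -101$)
$A{\left(a,N \right)} = 46 + 2 N$ ($A{\left(a,N \right)} = 2 N + 46 = 46 + 2 N$)
$A{\left(-225,13 \left(6 + 5\right) \right)} + y{\left(-26 \right)} = \left(46 + 2 \cdot 13 \left(6 + 5\right)\right) - 101 = \left(46 + 2 \cdot 13 \cdot 11\right) - 101 = \left(46 + 2 \cdot 143\right) - 101 = \left(46 + 286\right) - 101 = 332 - 101 = 231$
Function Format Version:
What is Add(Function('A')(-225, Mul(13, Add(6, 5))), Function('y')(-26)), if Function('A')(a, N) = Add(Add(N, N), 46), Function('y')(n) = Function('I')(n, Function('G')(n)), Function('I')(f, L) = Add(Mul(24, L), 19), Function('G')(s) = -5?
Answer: 231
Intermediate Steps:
Function('I')(f, L) = Add(19, Mul(24, L))
Function('y')(n) = -101 (Function('y')(n) = Add(19, Mul(24, -5)) = Add(19, -120) = -101)
Function('A')(a, N) = Add(46, Mul(2, N)) (Function('A')(a, N) = Add(Mul(2, N), 46) = Add(46, Mul(2, N)))
Add(Function('A')(-225, Mul(13, Add(6, 5))), Function('y')(-26)) = Add(Add(46, Mul(2, Mul(13, Add(6, 5)))), -101) = Add(Add(46, Mul(2, Mul(13, 11))), -101) = Add(Add(46, Mul(2, 143)), -101) = Add(Add(46, 286), -101) = Add(332, -101) = 231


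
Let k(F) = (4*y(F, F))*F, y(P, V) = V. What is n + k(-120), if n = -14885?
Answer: 42715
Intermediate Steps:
k(F) = 4*F**2 (k(F) = (4*F)*F = 4*F**2)
n + k(-120) = -14885 + 4*(-120)**2 = -14885 + 4*14400 = -14885 + 57600 = 42715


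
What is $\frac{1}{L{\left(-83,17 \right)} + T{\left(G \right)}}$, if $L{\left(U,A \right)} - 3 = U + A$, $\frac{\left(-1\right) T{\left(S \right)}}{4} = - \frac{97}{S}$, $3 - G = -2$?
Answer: $\frac{5}{73} \approx 0.068493$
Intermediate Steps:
$G = 5$ ($G = 3 - -2 = 3 + 2 = 5$)
$T{\left(S \right)} = \frac{388}{S}$ ($T{\left(S \right)} = - 4 \left(- \frac{97}{S}\right) = \frac{388}{S}$)
$L{\left(U,A \right)} = 3 + A + U$ ($L{\left(U,A \right)} = 3 + \left(U + A\right) = 3 + \left(A + U\right) = 3 + A + U$)
$\frac{1}{L{\left(-83,17 \right)} + T{\left(G \right)}} = \frac{1}{\left(3 + 17 - 83\right) + \frac{388}{5}} = \frac{1}{-63 + 388 \cdot \frac{1}{5}} = \frac{1}{-63 + \frac{388}{5}} = \frac{1}{\frac{73}{5}} = \frac{5}{73}$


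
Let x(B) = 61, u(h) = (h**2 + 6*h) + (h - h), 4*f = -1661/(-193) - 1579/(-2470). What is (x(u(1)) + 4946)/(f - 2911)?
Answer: -9547547880/5546403823 ≈ -1.7214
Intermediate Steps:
f = 4407417/1906840 (f = (-1661/(-193) - 1579/(-2470))/4 = (-1661*(-1/193) - 1579*(-1/2470))/4 = (1661/193 + 1579/2470)/4 = (1/4)*(4407417/476710) = 4407417/1906840 ≈ 2.3114)
u(h) = h**2 + 6*h (u(h) = (h**2 + 6*h) + 0 = h**2 + 6*h)
(x(u(1)) + 4946)/(f - 2911) = (61 + 4946)/(4407417/1906840 - 2911) = 5007/(-5546403823/1906840) = 5007*(-1906840/5546403823) = -9547547880/5546403823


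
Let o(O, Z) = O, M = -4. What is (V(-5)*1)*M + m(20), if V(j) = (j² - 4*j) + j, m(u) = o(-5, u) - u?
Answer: -185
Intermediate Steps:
m(u) = -5 - u
V(j) = j² - 3*j
(V(-5)*1)*M + m(20) = (-5*(-3 - 5)*1)*(-4) + (-5 - 1*20) = (-5*(-8)*1)*(-4) + (-5 - 20) = (40*1)*(-4) - 25 = 40*(-4) - 25 = -160 - 25 = -185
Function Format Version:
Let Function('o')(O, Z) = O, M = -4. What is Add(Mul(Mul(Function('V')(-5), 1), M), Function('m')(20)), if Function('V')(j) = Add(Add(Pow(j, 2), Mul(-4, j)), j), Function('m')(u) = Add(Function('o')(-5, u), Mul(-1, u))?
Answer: -185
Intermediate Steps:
Function('m')(u) = Add(-5, Mul(-1, u))
Function('V')(j) = Add(Pow(j, 2), Mul(-3, j))
Add(Mul(Mul(Function('V')(-5), 1), M), Function('m')(20)) = Add(Mul(Mul(Mul(-5, Add(-3, -5)), 1), -4), Add(-5, Mul(-1, 20))) = Add(Mul(Mul(Mul(-5, -8), 1), -4), Add(-5, -20)) = Add(Mul(Mul(40, 1), -4), -25) = Add(Mul(40, -4), -25) = Add(-160, -25) = -185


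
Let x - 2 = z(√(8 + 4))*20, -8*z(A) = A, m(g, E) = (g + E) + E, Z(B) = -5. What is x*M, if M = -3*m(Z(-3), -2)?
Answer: 54 - 135*√3 ≈ -179.83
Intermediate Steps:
m(g, E) = g + 2*E (m(g, E) = (E + g) + E = g + 2*E)
z(A) = -A/8
x = 2 - 5*√3 (x = 2 - √(8 + 4)/8*20 = 2 - √3/4*20 = 2 - 5*√3 ≈ -6.6603)
M = 27 (M = -3*(-5 + 2*(-2)) = -3*(-5 - 4) = -3*(-9) = 27)
x*M = (2 - 5*√3)*27 = 54 - 135*√3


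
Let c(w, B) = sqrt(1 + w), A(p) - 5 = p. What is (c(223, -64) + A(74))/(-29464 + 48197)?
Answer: 79/18733 + 4*sqrt(14)/18733 ≈ 0.0050161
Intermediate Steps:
A(p) = 5 + p
(c(223, -64) + A(74))/(-29464 + 48197) = (sqrt(1 + 223) + (5 + 74))/(-29464 + 48197) = (sqrt(224) + 79)/18733 = (4*sqrt(14) + 79)*(1/18733) = (79 + 4*sqrt(14))*(1/18733) = 79/18733 + 4*sqrt(14)/18733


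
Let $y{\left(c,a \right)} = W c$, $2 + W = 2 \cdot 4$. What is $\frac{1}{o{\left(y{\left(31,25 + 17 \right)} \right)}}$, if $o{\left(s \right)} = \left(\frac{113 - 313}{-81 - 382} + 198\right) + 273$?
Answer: $\frac{463}{218273} \approx 0.0021212$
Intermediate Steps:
$W = 6$ ($W = -2 + 2 \cdot 4 = -2 + 8 = 6$)
$y{\left(c,a \right)} = 6 c$
$o{\left(s \right)} = \frac{218273}{463}$ ($o{\left(s \right)} = \left(- \frac{200}{-463} + 198\right) + 273 = \left(\left(-200\right) \left(- \frac{1}{463}\right) + 198\right) + 273 = \left(\frac{200}{463} + 198\right) + 273 = \frac{91874}{463} + 273 = \frac{218273}{463}$)
$\frac{1}{o{\left(y{\left(31,25 + 17 \right)} \right)}} = \frac{1}{\frac{218273}{463}} = \frac{463}{218273}$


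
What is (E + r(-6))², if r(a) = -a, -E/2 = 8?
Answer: 100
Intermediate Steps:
E = -16 (E = -2*8 = -16)
(E + r(-6))² = (-16 - 1*(-6))² = (-16 + 6)² = (-10)² = 100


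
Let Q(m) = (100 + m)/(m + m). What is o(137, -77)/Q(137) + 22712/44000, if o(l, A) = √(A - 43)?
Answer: 2839/5500 + 548*I*√30/237 ≈ 0.51618 + 12.665*I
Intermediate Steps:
o(l, A) = √(-43 + A)
Q(m) = (100 + m)/(2*m) (Q(m) = (100 + m)/((2*m)) = (100 + m)*(1/(2*m)) = (100 + m)/(2*m))
o(137, -77)/Q(137) + 22712/44000 = √(-43 - 77)/(((½)*(100 + 137)/137)) + 22712/44000 = √(-120)/(((½)*(1/137)*237)) + 22712*(1/44000) = (2*I*√30)/(237/274) + 2839/5500 = (2*I*√30)*(274/237) + 2839/5500 = 548*I*√30/237 + 2839/5500 = 2839/5500 + 548*I*√30/237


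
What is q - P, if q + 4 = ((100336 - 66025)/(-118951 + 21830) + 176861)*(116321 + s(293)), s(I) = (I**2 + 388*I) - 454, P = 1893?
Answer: 5417588672959463/97121 ≈ 5.5782e+10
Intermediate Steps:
s(I) = -454 + I**2 + 388*I
q = 5417588856809516/97121 (q = -4 + ((100336 - 66025)/(-118951 + 21830) + 176861)*(116321 + (-454 + 293**2 + 388*293)) = -4 + (34311/(-97121) + 176861)*(116321 + (-454 + 85849 + 113684)) = -4 + (34311*(-1/97121) + 176861)*(116321 + 199079) = -4 + (-34311/97121 + 176861)*315400 = -4 + (17176882870/97121)*315400 = -4 + 5417588857198000/97121 = 5417588856809516/97121 ≈ 5.5782e+10)
q - P = 5417588856809516/97121 - 1*1893 = 5417588856809516/97121 - 1893 = 5417588672959463/97121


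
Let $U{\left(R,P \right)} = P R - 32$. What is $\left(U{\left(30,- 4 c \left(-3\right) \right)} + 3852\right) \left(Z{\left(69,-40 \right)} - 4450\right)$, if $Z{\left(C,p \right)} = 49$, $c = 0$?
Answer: $-16811820$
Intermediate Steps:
$U{\left(R,P \right)} = -32 + P R$
$\left(U{\left(30,- 4 c \left(-3\right) \right)} + 3852\right) \left(Z{\left(69,-40 \right)} - 4450\right) = \left(\left(-32 + \left(-4\right) 0 \left(-3\right) 30\right) + 3852\right) \left(49 - 4450\right) = \left(\left(-32 + 0 \left(-3\right) 30\right) + 3852\right) \left(-4401\right) = \left(\left(-32 + 0 \cdot 30\right) + 3852\right) \left(-4401\right) = \left(\left(-32 + 0\right) + 3852\right) \left(-4401\right) = \left(-32 + 3852\right) \left(-4401\right) = 3820 \left(-4401\right) = -16811820$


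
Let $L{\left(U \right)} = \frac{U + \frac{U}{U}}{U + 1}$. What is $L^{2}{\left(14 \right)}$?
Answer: $1$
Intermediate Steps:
$L{\left(U \right)} = 1$ ($L{\left(U \right)} = \frac{U + 1}{1 + U} = \frac{1 + U}{1 + U} = 1$)
$L^{2}{\left(14 \right)} = 1^{2} = 1$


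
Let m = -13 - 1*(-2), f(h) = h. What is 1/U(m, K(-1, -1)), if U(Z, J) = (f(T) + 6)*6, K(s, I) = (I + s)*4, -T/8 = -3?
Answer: 1/180 ≈ 0.0055556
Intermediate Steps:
T = 24 (T = -8*(-3) = 24)
K(s, I) = 4*I + 4*s
m = -11 (m = -13 + 2 = -11)
U(Z, J) = 180 (U(Z, J) = (24 + 6)*6 = 30*6 = 180)
1/U(m, K(-1, -1)) = 1/180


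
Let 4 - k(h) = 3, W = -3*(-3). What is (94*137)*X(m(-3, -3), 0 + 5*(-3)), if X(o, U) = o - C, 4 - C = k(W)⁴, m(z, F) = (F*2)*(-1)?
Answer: 38634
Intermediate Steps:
W = 9
k(h) = 1 (k(h) = 4 - 1*3 = 4 - 3 = 1)
m(z, F) = -2*F (m(z, F) = (2*F)*(-1) = -2*F)
C = 3 (C = 4 - 1*1⁴ = 4 - 1*1 = 4 - 1 = 3)
X(o, U) = -3 + o (X(o, U) = o - 1*3 = o - 3 = -3 + o)
(94*137)*X(m(-3, -3), 0 + 5*(-3)) = (94*137)*(-3 - 2*(-3)) = 12878*(-3 + 6) = 12878*3 = 38634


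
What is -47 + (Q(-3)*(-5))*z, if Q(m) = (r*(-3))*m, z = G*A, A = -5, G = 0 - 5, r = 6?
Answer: -6797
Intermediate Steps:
G = -5
z = 25 (z = -5*(-5) = 25)
Q(m) = -18*m (Q(m) = (6*(-3))*m = -18*m)
-47 + (Q(-3)*(-5))*z = -47 + (-18*(-3)*(-5))*25 = -47 + (54*(-5))*25 = -47 - 270*25 = -47 - 6750 = -6797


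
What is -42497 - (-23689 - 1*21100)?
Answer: 2292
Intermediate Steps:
-42497 - (-23689 - 1*21100) = -42497 - (-23689 - 21100) = -42497 - 1*(-44789) = -42497 + 44789 = 2292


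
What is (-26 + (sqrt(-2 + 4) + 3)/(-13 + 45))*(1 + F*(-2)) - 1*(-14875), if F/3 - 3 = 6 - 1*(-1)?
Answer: 524911/32 - 59*sqrt(2)/32 ≈ 16401.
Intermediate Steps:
F = 30 (F = 9 + 3*(6 - 1*(-1)) = 9 + 3*(6 + 1) = 9 + 3*7 = 9 + 21 = 30)
(-26 + (sqrt(-2 + 4) + 3)/(-13 + 45))*(1 + F*(-2)) - 1*(-14875) = (-26 + (sqrt(-2 + 4) + 3)/(-13 + 45))*(1 + 30*(-2)) - 1*(-14875) = (-26 + (sqrt(2) + 3)/32)*(1 - 60) + 14875 = (-26 + (3 + sqrt(2))*(1/32))*(-59) + 14875 = (-26 + (3/32 + sqrt(2)/32))*(-59) + 14875 = (-829/32 + sqrt(2)/32)*(-59) + 14875 = (48911/32 - 59*sqrt(2)/32) + 14875 = 524911/32 - 59*sqrt(2)/32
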